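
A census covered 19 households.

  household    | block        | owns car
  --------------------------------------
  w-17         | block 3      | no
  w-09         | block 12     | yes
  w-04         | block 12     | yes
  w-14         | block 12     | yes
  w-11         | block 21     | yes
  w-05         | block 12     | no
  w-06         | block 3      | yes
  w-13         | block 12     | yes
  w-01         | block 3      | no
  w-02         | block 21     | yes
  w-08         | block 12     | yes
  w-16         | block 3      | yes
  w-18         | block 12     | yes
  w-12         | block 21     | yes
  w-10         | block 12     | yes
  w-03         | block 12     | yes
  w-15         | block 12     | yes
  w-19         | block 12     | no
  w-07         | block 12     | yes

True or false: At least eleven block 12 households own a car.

False

The determiner here denotes the relation: |A ∩ B| ≥ 11.
A (the restrictor) = {w-09, w-04, w-14, w-05, w-13, w-08, w-18, w-10, w-03, w-15, w-19, w-07}, |A| = 12.
A ∩ B = {w-09, w-04, w-14, w-13, w-08, w-18, w-10, w-03, w-15, w-07}, so |A ∩ B| = 10.
|A ∩ B| = 10, so the statement is false.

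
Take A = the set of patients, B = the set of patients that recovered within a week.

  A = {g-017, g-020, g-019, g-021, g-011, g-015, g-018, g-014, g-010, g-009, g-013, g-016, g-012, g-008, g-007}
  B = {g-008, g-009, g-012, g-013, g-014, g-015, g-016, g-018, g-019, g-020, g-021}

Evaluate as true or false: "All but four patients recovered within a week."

The determiner here denotes the relation: |A ∖ B| = 4.
|A| = 15, |A ∩ B| = 11, |A ∖ B| = 4.
|A ∖ B| = 4, so the statement is true.

True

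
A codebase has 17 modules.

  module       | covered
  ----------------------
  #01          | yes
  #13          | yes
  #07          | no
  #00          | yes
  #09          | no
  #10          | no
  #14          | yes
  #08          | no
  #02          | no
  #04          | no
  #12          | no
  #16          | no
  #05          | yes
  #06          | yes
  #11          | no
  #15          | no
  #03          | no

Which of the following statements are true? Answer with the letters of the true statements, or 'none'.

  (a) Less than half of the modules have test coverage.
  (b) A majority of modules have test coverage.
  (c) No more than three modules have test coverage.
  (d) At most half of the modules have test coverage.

|A| = 17, |A ∩ B| = 6, |A ∖ B| = 11.
(a) |A ∩ B| < |A ∖ B|: holds.
(b) |A ∩ B| > |A ∖ B|: fails.
(c) |A ∩ B| ≤ 3: fails.
(d) |A ∩ B| ≤ |A ∖ B|: holds.

(a), (d)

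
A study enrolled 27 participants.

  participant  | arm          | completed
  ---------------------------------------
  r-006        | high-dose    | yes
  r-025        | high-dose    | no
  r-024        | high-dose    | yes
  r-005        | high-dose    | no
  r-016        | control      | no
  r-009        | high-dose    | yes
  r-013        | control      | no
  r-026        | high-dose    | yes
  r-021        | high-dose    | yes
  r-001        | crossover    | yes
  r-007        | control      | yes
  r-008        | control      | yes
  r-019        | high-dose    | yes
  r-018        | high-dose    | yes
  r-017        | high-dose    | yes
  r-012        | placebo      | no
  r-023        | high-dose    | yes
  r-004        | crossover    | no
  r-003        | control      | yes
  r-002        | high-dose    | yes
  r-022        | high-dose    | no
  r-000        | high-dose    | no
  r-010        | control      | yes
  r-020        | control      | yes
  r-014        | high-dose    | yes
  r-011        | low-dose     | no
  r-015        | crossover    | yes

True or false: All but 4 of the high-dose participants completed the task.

The determiner here denotes the relation: |A ∖ B| = 4.
|A| = 15, |A ∩ B| = 11, |A ∖ B| = 4.
|A ∖ B| = 4, so the statement is true.

True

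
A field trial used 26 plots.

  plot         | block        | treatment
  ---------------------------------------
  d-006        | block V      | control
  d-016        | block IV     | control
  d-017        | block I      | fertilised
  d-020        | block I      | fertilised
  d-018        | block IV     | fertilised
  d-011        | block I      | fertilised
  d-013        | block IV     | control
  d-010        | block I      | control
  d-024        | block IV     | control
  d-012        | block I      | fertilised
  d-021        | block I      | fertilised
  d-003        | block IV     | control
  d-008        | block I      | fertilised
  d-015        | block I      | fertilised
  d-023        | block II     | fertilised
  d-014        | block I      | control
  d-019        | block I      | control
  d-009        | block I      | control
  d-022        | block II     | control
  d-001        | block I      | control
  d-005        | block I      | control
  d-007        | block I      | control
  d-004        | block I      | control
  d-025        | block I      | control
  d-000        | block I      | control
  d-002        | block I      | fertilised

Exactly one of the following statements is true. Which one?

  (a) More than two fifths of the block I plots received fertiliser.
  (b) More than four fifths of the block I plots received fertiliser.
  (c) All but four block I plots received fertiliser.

(a)

|A| = 18, |A ∩ B| = 8, |A ∖ B| = 10.
(a) requires |A ∩ B| / |A| > 2/5: true.
(b) requires |A ∩ B| / |A| > 4/5: false.
(c) requires |A ∖ B| = 4: false.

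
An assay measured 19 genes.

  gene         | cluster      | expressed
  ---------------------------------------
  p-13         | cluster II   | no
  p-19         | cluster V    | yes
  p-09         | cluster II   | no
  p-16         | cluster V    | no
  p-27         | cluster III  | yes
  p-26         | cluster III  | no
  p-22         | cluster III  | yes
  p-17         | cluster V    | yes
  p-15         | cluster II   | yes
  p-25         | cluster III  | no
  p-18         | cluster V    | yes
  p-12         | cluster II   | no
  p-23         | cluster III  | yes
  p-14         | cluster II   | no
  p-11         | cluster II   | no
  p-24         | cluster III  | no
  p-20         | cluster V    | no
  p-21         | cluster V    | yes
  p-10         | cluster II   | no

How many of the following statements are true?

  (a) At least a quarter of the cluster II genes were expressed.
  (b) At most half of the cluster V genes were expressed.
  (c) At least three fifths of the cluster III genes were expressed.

0

(a) cluster II: |A| = 7, |A ∩ B| = 1; needs |A ∩ B| / |A| ≥ 1/4 — false.
(b) cluster V: |A| = 6, |A ∩ B| = 4; needs |A ∩ B| ≤ |A ∖ B| — false.
(c) cluster III: |A| = 6, |A ∩ B| = 3; needs |A ∩ B| / |A| ≥ 3/5 — false.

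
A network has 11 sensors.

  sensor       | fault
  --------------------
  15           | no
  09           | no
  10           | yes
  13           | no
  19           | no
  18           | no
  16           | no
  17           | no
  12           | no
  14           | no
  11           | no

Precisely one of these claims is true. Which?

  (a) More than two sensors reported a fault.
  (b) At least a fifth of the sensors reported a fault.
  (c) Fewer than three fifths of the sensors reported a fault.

(c)

|A| = 11, |A ∩ B| = 1, |A ∖ B| = 10.
(a) requires |A ∩ B| > 2: false.
(b) requires |A ∩ B| / |A| ≥ 1/5: false.
(c) requires |A ∩ B| / |A| < 3/5: true.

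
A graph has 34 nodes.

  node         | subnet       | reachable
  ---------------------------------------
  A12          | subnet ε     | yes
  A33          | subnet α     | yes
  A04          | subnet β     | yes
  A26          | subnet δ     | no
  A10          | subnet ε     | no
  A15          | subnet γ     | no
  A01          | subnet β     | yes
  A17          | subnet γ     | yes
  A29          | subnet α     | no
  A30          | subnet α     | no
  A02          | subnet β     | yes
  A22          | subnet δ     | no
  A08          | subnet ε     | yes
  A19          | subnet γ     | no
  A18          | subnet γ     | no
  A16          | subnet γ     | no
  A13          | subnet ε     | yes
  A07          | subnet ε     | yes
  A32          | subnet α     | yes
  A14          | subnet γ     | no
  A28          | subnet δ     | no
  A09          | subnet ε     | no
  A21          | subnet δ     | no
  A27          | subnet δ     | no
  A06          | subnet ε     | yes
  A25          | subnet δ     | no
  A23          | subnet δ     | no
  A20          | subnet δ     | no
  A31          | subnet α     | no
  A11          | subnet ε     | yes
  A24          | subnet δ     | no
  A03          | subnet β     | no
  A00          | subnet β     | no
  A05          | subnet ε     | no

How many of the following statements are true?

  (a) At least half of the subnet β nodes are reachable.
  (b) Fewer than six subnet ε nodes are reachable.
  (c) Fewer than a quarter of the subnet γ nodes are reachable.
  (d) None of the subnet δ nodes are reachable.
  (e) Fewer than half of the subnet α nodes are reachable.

(a) subnet β: |A| = 5, |A ∩ B| = 3; needs |A ∩ B| ≥ |A ∖ B| — true.
(b) subnet ε: |A| = 9, |A ∩ B| = 6; needs |A ∩ B| < 6 — false.
(c) subnet γ: |A| = 6, |A ∩ B| = 1; needs |A ∩ B| / |A| < 1/4 — true.
(d) subnet δ: |A| = 9, |A ∩ B| = 0; needs A ∩ B = ∅ (|A ∩ B| = 0) — true.
(e) subnet α: |A| = 5, |A ∩ B| = 2; needs |A ∩ B| < |A ∖ B| — true.

4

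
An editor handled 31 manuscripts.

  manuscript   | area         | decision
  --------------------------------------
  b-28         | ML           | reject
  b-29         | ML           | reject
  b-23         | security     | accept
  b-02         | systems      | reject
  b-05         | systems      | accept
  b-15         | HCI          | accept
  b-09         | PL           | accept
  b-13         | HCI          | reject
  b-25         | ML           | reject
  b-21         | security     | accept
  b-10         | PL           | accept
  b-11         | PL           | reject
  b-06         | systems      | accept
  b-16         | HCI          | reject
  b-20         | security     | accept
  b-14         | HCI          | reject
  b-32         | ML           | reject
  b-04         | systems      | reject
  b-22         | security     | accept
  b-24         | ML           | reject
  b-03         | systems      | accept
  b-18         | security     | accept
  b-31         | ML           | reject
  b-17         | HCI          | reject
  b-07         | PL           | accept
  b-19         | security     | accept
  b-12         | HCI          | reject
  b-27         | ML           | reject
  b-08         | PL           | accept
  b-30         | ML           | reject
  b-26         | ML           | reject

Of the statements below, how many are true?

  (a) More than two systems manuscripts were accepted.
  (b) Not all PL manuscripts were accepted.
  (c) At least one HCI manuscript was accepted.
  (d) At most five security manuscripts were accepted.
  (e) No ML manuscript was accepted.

4

(a) systems: |A| = 5, |A ∩ B| = 3; needs |A ∩ B| > 2 — true.
(b) PL: |A| = 5, |A ∩ B| = 4; needs A ⊄ B (|A ∖ B| ≥ 1) — true.
(c) HCI: |A| = 6, |A ∩ B| = 1; needs A ∩ B ≠ ∅ (|A ∩ B| ≥ 1) — true.
(d) security: |A| = 6, |A ∩ B| = 6; needs |A ∩ B| ≤ 5 — false.
(e) ML: |A| = 9, |A ∩ B| = 0; needs A ∩ B = ∅ (|A ∩ B| = 0) — true.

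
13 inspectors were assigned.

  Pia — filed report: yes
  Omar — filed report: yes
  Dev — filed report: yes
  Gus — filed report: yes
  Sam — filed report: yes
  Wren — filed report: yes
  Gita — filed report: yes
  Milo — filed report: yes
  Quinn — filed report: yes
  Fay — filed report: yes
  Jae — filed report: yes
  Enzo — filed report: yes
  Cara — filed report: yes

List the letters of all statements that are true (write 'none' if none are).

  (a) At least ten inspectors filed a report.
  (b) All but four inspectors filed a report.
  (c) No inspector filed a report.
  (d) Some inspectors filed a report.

(a), (d)

|A| = 13, |A ∩ B| = 13, |A ∖ B| = 0.
(a) |A ∩ B| ≥ 10: holds.
(b) |A ∖ B| = 4: fails.
(c) A ∩ B = ∅ (|A ∩ B| = 0): fails.
(d) A ∩ B ≠ ∅ (|A ∩ B| ≥ 1): holds.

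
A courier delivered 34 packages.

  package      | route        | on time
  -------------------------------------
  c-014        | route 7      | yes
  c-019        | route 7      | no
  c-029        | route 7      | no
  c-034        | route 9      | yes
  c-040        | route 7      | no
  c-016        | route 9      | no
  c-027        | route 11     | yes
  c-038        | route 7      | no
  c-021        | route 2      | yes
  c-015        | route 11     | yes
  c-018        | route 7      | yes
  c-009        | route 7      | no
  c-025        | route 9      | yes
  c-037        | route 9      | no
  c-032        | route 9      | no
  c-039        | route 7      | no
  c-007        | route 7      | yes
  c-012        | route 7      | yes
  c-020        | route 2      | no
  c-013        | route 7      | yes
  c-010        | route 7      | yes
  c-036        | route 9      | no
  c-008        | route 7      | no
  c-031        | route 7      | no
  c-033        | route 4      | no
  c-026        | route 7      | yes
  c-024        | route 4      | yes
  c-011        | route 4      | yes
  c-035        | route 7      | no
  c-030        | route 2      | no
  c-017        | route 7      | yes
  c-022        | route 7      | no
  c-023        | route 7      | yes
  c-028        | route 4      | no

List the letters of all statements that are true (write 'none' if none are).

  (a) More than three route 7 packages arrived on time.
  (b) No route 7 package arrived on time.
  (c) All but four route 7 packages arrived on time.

|A| = 19, |A ∩ B| = 9, |A ∖ B| = 10.
(a) |A ∩ B| > 3: holds.
(b) A ∩ B = ∅ (|A ∩ B| = 0): fails.
(c) |A ∖ B| = 4: fails.

(a)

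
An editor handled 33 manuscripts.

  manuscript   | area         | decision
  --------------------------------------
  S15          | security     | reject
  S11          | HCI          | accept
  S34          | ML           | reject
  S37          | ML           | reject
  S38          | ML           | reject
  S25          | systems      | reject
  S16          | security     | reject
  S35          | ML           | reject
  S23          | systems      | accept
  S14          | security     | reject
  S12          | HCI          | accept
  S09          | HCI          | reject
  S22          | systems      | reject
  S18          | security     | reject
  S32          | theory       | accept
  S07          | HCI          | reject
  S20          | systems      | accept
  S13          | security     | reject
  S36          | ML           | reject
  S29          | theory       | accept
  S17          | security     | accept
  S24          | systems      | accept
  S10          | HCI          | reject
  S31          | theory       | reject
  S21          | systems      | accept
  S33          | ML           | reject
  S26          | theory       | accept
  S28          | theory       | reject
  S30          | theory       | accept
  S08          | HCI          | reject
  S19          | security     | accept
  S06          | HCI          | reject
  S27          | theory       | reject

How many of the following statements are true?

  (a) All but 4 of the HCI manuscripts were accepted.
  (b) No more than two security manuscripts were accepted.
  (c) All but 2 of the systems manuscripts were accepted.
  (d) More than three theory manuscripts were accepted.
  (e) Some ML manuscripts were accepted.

3

(a) HCI: |A| = 7, |A ∩ B| = 2; needs |A ∖ B| = 4 — false.
(b) security: |A| = 7, |A ∩ B| = 2; needs |A ∩ B| ≤ 2 — true.
(c) systems: |A| = 6, |A ∩ B| = 4; needs |A ∖ B| = 2 — true.
(d) theory: |A| = 7, |A ∩ B| = 4; needs |A ∩ B| > 3 — true.
(e) ML: |A| = 6, |A ∩ B| = 0; needs A ∩ B ≠ ∅ (|A ∩ B| ≥ 1) — false.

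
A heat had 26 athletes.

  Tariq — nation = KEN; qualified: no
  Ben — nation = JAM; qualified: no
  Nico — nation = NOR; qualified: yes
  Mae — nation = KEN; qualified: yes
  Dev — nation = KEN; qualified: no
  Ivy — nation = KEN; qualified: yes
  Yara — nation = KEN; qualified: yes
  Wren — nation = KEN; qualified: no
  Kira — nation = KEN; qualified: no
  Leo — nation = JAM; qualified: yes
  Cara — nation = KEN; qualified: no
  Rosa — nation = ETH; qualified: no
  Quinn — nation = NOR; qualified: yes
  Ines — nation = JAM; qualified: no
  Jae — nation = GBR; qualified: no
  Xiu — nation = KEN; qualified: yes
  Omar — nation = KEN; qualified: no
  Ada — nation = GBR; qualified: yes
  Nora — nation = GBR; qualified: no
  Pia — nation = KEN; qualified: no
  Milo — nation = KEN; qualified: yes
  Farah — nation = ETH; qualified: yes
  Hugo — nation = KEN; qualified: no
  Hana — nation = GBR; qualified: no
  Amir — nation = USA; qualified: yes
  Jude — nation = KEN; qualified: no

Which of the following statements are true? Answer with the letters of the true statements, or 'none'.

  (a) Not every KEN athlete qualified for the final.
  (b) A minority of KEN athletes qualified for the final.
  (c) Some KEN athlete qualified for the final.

(a), (b), (c)

|A| = 14, |A ∩ B| = 5, |A ∖ B| = 9.
(a) A ⊄ B (|A ∖ B| ≥ 1): holds.
(b) |A ∩ B| < |A ∖ B|: holds.
(c) A ∩ B ≠ ∅ (|A ∩ B| ≥ 1): holds.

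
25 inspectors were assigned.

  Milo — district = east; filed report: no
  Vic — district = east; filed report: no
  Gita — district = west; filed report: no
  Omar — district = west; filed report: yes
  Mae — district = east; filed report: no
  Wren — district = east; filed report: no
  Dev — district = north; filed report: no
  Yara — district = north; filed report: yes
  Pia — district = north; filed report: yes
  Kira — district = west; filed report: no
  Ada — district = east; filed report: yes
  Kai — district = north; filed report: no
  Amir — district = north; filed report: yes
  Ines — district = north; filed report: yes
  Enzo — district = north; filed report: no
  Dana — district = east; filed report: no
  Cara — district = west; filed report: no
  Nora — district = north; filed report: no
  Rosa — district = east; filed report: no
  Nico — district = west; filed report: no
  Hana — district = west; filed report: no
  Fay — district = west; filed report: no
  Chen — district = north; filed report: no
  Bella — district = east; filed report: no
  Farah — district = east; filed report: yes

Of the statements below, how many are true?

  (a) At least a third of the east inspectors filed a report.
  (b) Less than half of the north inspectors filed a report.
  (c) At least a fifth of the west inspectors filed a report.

(a) east: |A| = 9, |A ∩ B| = 2; needs |A ∩ B| / |A| ≥ 1/3 — false.
(b) north: |A| = 9, |A ∩ B| = 4; needs |A ∩ B| < |A ∖ B| — true.
(c) west: |A| = 7, |A ∩ B| = 1; needs |A ∩ B| / |A| ≥ 1/5 — false.

1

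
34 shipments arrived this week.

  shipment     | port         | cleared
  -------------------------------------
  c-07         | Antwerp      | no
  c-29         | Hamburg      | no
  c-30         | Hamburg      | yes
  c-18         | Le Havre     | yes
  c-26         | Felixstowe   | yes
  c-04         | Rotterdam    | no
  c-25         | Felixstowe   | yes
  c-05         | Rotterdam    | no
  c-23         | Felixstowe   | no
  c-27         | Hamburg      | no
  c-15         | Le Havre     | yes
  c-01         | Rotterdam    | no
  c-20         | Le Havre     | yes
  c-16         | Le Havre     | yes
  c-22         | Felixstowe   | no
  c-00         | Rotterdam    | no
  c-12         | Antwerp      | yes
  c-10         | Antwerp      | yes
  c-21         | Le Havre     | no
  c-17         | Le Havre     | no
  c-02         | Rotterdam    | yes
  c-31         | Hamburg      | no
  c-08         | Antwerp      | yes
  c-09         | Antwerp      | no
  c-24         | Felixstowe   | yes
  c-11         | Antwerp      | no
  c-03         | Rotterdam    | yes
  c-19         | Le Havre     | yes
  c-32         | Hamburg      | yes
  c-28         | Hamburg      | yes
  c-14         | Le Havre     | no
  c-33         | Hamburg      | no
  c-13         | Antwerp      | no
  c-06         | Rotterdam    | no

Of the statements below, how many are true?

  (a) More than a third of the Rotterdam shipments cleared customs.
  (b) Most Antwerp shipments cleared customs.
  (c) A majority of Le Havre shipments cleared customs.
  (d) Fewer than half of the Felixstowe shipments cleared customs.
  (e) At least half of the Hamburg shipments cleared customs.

1

(a) Rotterdam: |A| = 7, |A ∩ B| = 2; needs |A ∩ B| / |A| > 1/3 — false.
(b) Antwerp: |A| = 7, |A ∩ B| = 3; needs |A ∩ B| > |A ∖ B| — false.
(c) Le Havre: |A| = 8, |A ∩ B| = 5; needs |A ∩ B| > |A ∖ B| — true.
(d) Felixstowe: |A| = 5, |A ∩ B| = 3; needs |A ∩ B| < |A ∖ B| — false.
(e) Hamburg: |A| = 7, |A ∩ B| = 3; needs |A ∩ B| ≥ |A ∖ B| — false.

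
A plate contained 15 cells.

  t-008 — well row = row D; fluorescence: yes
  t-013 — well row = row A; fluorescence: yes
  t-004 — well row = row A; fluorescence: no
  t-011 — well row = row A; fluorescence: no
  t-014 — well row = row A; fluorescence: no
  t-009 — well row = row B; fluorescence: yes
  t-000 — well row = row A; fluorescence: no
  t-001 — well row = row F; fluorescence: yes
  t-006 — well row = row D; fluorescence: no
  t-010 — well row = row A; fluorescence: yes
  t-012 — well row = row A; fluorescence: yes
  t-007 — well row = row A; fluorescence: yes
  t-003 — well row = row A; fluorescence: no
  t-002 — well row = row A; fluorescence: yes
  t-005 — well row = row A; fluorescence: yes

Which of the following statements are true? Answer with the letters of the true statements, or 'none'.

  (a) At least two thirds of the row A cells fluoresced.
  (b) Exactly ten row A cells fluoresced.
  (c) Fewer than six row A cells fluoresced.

none

|A| = 11, |A ∩ B| = 6, |A ∖ B| = 5.
(a) |A ∩ B| / |A| ≥ 2/3: fails.
(b) |A ∩ B| = 10: fails.
(c) |A ∩ B| < 6: fails.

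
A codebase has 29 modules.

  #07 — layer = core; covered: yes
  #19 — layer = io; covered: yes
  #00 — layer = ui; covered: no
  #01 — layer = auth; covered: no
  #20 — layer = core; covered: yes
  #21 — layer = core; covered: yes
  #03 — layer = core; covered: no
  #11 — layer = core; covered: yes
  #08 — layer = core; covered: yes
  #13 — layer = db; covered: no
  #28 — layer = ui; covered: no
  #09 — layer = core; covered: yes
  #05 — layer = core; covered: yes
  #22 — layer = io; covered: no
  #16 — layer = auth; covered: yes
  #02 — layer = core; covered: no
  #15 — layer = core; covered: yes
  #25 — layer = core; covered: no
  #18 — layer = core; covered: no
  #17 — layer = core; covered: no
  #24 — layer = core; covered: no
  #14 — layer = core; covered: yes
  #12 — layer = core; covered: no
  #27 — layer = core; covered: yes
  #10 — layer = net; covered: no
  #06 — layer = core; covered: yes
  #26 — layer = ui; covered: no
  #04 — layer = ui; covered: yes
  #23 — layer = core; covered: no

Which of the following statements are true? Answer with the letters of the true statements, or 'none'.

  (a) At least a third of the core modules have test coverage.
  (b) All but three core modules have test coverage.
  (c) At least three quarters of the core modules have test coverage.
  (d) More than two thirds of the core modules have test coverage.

|A| = 19, |A ∩ B| = 11, |A ∖ B| = 8.
(a) |A ∩ B| / |A| ≥ 1/3: holds.
(b) |A ∖ B| = 3: fails.
(c) |A ∩ B| / |A| ≥ 3/4: fails.
(d) |A ∩ B| / |A| > 2/3: fails.

(a)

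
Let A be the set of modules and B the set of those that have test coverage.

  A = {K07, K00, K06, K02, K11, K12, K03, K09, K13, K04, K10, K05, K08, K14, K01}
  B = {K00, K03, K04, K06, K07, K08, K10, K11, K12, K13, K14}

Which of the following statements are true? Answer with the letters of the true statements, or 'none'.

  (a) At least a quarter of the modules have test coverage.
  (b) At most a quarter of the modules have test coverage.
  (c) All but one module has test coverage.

|A| = 15, |A ∩ B| = 11, |A ∖ B| = 4.
(a) |A ∩ B| / |A| ≥ 1/4: holds.
(b) |A ∩ B| / |A| ≤ 1/4: fails.
(c) |A ∖ B| = 1: fails.

(a)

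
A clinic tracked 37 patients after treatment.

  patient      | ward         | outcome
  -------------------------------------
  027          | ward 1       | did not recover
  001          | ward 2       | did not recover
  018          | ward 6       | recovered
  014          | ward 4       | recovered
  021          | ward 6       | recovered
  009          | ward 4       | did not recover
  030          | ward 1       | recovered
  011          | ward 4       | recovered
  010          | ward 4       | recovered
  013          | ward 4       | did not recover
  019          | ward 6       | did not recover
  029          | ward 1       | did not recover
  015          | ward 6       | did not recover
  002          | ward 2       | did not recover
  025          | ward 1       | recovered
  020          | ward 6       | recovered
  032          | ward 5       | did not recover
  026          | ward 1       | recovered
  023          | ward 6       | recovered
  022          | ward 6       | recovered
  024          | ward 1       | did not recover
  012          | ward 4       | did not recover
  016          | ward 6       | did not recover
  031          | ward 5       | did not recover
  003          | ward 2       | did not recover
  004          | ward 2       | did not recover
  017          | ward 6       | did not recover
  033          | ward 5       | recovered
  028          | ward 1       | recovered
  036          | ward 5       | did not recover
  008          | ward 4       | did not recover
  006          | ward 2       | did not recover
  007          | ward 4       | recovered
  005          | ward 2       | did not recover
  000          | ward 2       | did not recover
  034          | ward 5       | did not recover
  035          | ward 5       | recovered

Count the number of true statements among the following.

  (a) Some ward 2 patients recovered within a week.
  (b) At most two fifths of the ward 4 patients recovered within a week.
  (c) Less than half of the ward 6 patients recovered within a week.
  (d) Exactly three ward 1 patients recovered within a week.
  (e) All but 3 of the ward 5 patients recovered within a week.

0

(a) ward 2: |A| = 7, |A ∩ B| = 0; needs A ∩ B ≠ ∅ (|A ∩ B| ≥ 1) — false.
(b) ward 4: |A| = 8, |A ∩ B| = 4; needs |A ∩ B| / |A| ≤ 2/5 — false.
(c) ward 6: |A| = 9, |A ∩ B| = 5; needs |A ∩ B| < |A ∖ B| — false.
(d) ward 1: |A| = 7, |A ∩ B| = 4; needs |A ∩ B| = 3 — false.
(e) ward 5: |A| = 6, |A ∩ B| = 2; needs |A ∖ B| = 3 — false.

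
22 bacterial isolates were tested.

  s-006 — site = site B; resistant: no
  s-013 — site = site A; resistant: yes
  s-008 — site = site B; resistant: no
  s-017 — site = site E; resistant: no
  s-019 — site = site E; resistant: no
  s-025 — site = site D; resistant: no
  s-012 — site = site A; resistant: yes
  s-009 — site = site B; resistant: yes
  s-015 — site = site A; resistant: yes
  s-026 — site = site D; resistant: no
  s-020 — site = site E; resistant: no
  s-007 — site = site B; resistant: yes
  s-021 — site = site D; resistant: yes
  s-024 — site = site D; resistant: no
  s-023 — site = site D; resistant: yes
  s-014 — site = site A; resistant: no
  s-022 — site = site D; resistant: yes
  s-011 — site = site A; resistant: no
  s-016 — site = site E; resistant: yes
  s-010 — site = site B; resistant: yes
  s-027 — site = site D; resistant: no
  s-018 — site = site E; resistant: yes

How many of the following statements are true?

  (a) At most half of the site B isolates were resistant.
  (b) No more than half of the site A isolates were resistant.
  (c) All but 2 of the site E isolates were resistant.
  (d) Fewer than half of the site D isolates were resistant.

(a) site B: |A| = 5, |A ∩ B| = 3; needs |A ∩ B| ≤ |A ∖ B| — false.
(b) site A: |A| = 5, |A ∩ B| = 3; needs |A ∩ B| ≤ |A ∖ B| — false.
(c) site E: |A| = 5, |A ∩ B| = 2; needs |A ∖ B| = 2 — false.
(d) site D: |A| = 7, |A ∩ B| = 3; needs |A ∩ B| < |A ∖ B| — true.

1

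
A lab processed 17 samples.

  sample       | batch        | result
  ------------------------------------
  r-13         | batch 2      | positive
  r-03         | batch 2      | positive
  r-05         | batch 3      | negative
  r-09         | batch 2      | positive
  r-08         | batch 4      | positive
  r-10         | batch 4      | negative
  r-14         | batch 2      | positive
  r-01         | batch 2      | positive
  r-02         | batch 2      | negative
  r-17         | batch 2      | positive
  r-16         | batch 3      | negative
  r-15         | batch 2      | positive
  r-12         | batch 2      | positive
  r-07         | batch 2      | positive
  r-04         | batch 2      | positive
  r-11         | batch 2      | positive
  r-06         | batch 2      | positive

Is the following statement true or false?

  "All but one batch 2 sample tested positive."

The determiner here denotes the relation: |A ∖ B| = 1.
A (the restrictor) = {r-13, r-03, r-09, r-14, r-01, r-02, r-17, r-15, r-12, r-07, r-04, r-11, r-06}, |A| = 13.
A ∖ B = {r-02}, so |A ∖ B| = 1.
|A ∖ B| = 1, so the statement is true.

True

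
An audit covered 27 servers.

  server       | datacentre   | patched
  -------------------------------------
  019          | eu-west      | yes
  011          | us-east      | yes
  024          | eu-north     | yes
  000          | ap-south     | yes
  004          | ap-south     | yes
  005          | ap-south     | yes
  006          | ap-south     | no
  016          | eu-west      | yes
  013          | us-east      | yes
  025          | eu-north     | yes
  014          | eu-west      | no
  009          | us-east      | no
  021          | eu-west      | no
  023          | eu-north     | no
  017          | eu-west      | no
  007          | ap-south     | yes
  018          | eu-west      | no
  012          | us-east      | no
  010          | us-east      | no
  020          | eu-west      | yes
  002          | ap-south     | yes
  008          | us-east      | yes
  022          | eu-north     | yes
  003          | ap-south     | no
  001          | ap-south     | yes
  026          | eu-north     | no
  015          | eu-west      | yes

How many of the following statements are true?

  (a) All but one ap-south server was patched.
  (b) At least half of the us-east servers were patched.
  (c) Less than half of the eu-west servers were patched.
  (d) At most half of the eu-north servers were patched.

(a) ap-south: |A| = 8, |A ∩ B| = 6; needs |A ∖ B| = 1 — false.
(b) us-east: |A| = 6, |A ∩ B| = 3; needs |A ∩ B| ≥ |A ∖ B| — true.
(c) eu-west: |A| = 8, |A ∩ B| = 4; needs |A ∩ B| < |A ∖ B| — false.
(d) eu-north: |A| = 5, |A ∩ B| = 3; needs |A ∩ B| ≤ |A ∖ B| — false.

1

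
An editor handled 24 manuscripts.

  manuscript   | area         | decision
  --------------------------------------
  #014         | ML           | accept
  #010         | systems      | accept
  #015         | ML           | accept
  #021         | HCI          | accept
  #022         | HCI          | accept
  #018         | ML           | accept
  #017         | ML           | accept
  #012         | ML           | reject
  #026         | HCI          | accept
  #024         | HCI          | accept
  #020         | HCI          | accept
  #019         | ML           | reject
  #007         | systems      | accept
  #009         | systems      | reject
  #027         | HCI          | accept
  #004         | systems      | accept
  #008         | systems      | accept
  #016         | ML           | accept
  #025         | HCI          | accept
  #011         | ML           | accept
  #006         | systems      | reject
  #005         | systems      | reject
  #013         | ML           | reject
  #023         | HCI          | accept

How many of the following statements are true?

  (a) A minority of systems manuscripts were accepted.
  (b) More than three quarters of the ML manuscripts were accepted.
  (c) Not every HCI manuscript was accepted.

(a) systems: |A| = 7, |A ∩ B| = 4; needs |A ∩ B| < |A ∖ B| — false.
(b) ML: |A| = 9, |A ∩ B| = 6; needs |A ∩ B| / |A| > 3/4 — false.
(c) HCI: |A| = 8, |A ∩ B| = 8; needs A ⊄ B (|A ∖ B| ≥ 1) — false.

0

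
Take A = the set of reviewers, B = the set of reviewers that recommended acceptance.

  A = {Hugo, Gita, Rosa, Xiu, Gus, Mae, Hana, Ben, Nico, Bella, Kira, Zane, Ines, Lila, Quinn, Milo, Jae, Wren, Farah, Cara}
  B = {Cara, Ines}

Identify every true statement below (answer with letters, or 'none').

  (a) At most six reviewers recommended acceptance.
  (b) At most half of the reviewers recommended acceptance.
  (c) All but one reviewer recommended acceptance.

(a), (b)

|A| = 20, |A ∩ B| = 2, |A ∖ B| = 18.
(a) |A ∩ B| ≤ 6: holds.
(b) |A ∩ B| ≤ |A ∖ B|: holds.
(c) |A ∖ B| = 1: fails.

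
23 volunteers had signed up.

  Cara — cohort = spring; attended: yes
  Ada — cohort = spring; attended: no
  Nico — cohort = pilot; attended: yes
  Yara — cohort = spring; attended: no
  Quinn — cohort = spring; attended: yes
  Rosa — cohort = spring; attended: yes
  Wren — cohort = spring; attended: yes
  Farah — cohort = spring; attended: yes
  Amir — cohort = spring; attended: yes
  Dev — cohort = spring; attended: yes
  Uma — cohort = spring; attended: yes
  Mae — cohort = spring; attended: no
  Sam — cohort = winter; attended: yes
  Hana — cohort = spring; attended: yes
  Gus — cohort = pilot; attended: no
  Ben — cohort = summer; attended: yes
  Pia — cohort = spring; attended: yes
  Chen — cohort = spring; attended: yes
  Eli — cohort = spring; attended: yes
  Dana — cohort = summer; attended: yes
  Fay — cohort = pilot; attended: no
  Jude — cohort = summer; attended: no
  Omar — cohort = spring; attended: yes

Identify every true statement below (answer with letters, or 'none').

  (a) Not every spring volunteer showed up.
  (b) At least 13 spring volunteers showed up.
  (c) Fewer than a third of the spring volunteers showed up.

|A| = 16, |A ∩ B| = 13, |A ∖ B| = 3.
(a) A ⊄ B (|A ∖ B| ≥ 1): holds.
(b) |A ∩ B| ≥ 13: holds.
(c) |A ∩ B| / |A| < 1/3: fails.

(a), (b)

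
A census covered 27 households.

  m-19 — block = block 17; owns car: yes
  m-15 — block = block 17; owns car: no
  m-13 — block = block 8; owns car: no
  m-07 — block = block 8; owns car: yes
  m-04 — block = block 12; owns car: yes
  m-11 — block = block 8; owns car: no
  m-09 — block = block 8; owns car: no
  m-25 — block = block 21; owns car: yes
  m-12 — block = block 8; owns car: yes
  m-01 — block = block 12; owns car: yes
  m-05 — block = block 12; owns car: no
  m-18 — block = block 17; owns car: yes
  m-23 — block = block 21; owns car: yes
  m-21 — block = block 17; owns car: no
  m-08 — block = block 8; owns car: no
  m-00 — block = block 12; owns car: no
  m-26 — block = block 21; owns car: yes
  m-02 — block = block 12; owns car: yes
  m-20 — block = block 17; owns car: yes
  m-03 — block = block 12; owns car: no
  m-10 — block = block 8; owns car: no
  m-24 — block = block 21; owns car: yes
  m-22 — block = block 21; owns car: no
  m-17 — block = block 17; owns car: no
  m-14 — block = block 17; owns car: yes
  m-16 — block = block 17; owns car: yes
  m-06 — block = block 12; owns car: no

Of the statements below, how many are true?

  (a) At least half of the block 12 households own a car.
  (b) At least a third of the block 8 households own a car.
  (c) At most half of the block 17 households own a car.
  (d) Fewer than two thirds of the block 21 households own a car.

(a) block 12: |A| = 7, |A ∩ B| = 3; needs |A ∩ B| ≥ |A ∖ B| — false.
(b) block 8: |A| = 7, |A ∩ B| = 2; needs |A ∩ B| / |A| ≥ 1/3 — false.
(c) block 17: |A| = 8, |A ∩ B| = 5; needs |A ∩ B| ≤ |A ∖ B| — false.
(d) block 21: |A| = 5, |A ∩ B| = 4; needs |A ∩ B| / |A| < 2/3 — false.

0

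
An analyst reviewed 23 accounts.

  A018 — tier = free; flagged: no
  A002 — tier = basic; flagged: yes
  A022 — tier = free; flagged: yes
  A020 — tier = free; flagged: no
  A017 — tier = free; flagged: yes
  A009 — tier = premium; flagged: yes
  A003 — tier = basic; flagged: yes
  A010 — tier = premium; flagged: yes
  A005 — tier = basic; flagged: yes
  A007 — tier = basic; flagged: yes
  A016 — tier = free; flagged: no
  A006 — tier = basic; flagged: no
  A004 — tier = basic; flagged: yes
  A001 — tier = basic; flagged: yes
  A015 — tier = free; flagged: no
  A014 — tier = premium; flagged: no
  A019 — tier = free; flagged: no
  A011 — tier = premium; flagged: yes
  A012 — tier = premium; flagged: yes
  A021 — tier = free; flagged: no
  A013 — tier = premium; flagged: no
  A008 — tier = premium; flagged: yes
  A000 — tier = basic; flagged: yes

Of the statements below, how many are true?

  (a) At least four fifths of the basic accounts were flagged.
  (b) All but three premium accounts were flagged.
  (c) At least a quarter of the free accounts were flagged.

(a) basic: |A| = 8, |A ∩ B| = 7; needs |A ∩ B| / |A| ≥ 4/5 — true.
(b) premium: |A| = 7, |A ∩ B| = 5; needs |A ∖ B| = 3 — false.
(c) free: |A| = 8, |A ∩ B| = 2; needs |A ∩ B| / |A| ≥ 1/4 — true.

2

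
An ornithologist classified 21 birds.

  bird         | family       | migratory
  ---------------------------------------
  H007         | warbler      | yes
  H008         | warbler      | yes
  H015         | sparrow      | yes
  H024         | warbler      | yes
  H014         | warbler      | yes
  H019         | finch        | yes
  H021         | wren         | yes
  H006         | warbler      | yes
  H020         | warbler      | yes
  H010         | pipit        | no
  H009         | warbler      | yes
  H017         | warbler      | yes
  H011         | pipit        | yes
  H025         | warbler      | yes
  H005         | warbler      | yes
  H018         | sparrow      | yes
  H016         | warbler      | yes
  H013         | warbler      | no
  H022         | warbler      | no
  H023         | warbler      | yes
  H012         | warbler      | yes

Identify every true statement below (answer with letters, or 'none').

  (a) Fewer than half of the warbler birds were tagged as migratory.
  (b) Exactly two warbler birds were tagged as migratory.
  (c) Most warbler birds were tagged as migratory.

|A| = 15, |A ∩ B| = 13, |A ∖ B| = 2.
(a) |A ∩ B| < |A ∖ B|: fails.
(b) |A ∩ B| = 2: fails.
(c) |A ∩ B| > |A ∖ B|: holds.

(c)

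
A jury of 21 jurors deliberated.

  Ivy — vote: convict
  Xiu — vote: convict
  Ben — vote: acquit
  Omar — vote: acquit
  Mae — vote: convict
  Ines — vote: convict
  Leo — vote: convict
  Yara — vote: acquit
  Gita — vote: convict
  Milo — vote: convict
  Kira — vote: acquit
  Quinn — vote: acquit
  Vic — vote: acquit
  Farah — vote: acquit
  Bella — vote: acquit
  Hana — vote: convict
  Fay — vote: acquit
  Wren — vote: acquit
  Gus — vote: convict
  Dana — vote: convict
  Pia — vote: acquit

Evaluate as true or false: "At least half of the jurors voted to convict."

Truth condition: |A ∩ B| ≥ |A ∖ B|.
|A| = 21, |A ∩ B| = 10, |A ∖ B| = 11.
10 < 11, so the statement is false.

False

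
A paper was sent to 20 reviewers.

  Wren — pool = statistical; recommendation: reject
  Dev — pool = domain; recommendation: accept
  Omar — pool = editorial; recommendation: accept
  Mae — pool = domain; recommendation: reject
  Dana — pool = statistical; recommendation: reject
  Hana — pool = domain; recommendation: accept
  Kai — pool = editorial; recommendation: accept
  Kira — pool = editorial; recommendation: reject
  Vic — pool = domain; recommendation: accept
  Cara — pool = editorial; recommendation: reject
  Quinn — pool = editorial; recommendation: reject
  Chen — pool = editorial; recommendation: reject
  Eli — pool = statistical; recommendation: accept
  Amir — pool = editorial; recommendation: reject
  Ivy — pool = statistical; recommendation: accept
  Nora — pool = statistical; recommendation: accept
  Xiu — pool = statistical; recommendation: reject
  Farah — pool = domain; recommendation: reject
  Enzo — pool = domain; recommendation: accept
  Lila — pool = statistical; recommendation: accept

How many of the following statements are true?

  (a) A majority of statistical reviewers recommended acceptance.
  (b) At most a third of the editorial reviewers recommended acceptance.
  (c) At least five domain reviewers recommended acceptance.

2

(a) statistical: |A| = 7, |A ∩ B| = 4; needs |A ∩ B| > |A ∖ B| — true.
(b) editorial: |A| = 7, |A ∩ B| = 2; needs |A ∩ B| / |A| ≤ 1/3 — true.
(c) domain: |A| = 6, |A ∩ B| = 4; needs |A ∩ B| ≥ 5 — false.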